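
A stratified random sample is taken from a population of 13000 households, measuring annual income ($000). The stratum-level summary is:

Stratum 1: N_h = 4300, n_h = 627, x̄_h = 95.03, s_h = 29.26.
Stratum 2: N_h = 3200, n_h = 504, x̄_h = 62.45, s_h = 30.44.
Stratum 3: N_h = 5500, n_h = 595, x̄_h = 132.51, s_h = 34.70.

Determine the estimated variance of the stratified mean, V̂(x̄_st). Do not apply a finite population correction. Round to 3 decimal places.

V̂(x̄_st) ≈ 0.623

V̂(x̄_st) = Σ W_h² s_h²/n_h, with W_h = N_h/N and N = 13000:
  stratum 1: (4300/13000)²·29.26²/627 = 0.149393
  stratum 2: (3200/13000)²·30.44²/504 = 0.111397
  stratum 3: (5500/13000)²·34.70²/595 = 0.362227
V̂(x̄_st) = 0.623017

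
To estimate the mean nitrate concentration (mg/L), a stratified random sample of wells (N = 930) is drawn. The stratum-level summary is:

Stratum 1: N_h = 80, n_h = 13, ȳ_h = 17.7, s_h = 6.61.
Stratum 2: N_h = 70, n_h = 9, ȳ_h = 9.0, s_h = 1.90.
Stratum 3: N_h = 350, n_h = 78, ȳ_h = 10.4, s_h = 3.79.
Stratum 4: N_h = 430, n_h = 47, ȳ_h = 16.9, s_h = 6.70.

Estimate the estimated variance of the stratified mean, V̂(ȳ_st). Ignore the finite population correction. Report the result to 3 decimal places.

V̂(ȳ_st) = Σ W_h² s_h²/n_h, with W_h = N_h/N and N = 930:
  stratum 1: (80/930)²·6.61²/13 = 0.0248699
  stratum 2: (70/930)²·1.90²/9 = 0.00227245
  stratum 3: (350/930)²·3.79²/78 = 0.0260828
  stratum 4: (430/930)²·6.70²/47 = 0.204184
V̂(ȳ_st) = 0.25741

V̂(ȳ_st) ≈ 0.257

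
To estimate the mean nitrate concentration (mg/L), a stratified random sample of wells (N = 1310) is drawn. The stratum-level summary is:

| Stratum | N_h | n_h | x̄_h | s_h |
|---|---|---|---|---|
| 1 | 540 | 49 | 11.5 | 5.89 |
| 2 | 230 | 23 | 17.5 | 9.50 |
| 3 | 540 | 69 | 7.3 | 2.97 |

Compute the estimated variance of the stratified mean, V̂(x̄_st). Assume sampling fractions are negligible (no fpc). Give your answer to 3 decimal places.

V̂(x̄_st) ≈ 0.263

V̂(x̄_st) = Σ W_h² s_h²/n_h, with W_h = N_h/N and N = 1310:
  stratum 1: (540/1310)²·5.89²/49 = 0.120304
  stratum 2: (230/1310)²·9.50²/23 = 0.120957
  stratum 3: (540/1310)²·2.97²/69 = 0.0217224
V̂(x̄_st) = 0.262984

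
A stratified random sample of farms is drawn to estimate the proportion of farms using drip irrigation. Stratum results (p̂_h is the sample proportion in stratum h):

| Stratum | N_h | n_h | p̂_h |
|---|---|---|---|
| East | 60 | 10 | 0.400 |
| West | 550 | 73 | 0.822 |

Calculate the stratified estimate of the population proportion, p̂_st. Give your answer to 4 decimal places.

p̂_st ≈ 0.7805

N = 610; stratum weights W_h = N_h/N.
p̂_st = Σ W_h p̂_h = (60·0.400 + 550·0.822)/610 = 0.78049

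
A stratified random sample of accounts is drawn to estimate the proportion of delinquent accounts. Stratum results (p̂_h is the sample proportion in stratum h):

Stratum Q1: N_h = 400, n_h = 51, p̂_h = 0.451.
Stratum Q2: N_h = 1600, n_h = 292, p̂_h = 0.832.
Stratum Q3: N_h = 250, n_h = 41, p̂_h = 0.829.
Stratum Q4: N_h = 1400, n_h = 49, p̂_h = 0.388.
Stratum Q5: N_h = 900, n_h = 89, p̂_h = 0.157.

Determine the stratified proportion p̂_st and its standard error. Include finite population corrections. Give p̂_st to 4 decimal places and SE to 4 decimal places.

N = 4550; stratum weights W_h = N_h/N.
p̂_st = Σ W_h p̂_h = (400·0.451 + 1600·0.832 + 250·0.829 + 1400·0.388 + 900·0.157)/4550 = 0.52821
V̂(p̂_st) = Σ W_h² (1 − n_h/N_h) p̂_h(1−p̂_h)/(n_h−1):
  stratum Q1: (400/4550)²·(1 − 51/400)·0.451·0.549/50 = 3.33919e-05
  stratum Q2: (1600/4550)²·(1 − 292/1600)·0.832·0.168/291 = 4.85562e-05
  stratum Q3: (250/4550)²·(1 − 41/250)·0.829·0.171/40 = 8.94446e-06
  stratum Q4: (1400/4550)²·(1 − 49/1400)·0.388·0.612/48 = 0.000451963
  stratum Q5: (900/4550)²·(1 − 89/900)·0.157·0.843/88 = 5.30255e-05
V̂(p̂_st) = 0.000595881; SE = √V̂ = 0.0244107

p̂_st ≈ 0.5282, SE ≈ 0.0244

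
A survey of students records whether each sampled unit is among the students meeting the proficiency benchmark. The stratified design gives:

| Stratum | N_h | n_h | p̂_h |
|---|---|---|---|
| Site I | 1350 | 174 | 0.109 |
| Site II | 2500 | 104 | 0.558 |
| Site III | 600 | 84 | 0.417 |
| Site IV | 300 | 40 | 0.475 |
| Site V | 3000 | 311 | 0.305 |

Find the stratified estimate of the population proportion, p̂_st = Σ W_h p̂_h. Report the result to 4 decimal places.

N = 7750; stratum weights W_h = N_h/N.
p̂_st = Σ W_h p̂_h = (1350·0.109 + 2500·0.558 + 600·0.417 + 300·0.475 + 3000·0.305)/7750 = 0.36772

p̂_st ≈ 0.3677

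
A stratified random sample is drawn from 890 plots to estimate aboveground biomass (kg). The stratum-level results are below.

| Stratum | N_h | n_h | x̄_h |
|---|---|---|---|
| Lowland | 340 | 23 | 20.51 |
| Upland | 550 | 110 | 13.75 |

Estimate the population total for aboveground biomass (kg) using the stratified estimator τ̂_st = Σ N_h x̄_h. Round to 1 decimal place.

τ̂_st ≈ 14535.9

τ̂_st = Σ N_h x̄_h = 340·20.51 + 550·13.75 = 14535.9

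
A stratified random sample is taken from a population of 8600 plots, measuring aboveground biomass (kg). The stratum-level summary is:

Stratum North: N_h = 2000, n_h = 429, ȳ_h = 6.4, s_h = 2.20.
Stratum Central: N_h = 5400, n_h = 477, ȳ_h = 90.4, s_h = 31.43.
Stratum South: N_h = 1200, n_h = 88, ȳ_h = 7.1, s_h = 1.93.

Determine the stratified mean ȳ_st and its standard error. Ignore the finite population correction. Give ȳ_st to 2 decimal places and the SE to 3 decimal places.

ȳ_st ≈ 59.24, SE ≈ 0.904

ȳ_st = Σ W_h ȳ_h = (2000·6.4 + 5400·90.4 + 1200·7.1)/8600 = 59.24186
V̂(ȳ_st) = Σ W_h² s_h²/n_h, with W_h = N_h/N and N = 8600:
  stratum North: (2000/8600)²·2.20²/429 = 0.00061017
  stratum Central: (5400/8600)²·31.43²/477 = 0.816509
  stratum South: (1200/8600)²·1.93²/88 = 0.000824133
V̂(ȳ_st) = 0.817943
SE(ȳ_st) = √0.817943 = 0.904402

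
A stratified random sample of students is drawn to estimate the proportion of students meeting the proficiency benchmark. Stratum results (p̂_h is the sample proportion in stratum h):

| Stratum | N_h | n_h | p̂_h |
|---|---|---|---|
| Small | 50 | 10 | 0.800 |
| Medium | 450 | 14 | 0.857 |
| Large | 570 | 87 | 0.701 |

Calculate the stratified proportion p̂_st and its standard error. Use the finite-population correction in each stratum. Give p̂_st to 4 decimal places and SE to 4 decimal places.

N = 1070; stratum weights W_h = N_h/N.
p̂_st = Σ W_h p̂_h = (50·0.800 + 450·0.857 + 570·0.701)/1070 = 0.77123
V̂(p̂_st) = Σ W_h² (1 − n_h/N_h) p̂_h(1−p̂_h)/(n_h−1):
  stratum Small: (50/1070)²·(1 − 10/50)·0.800·0.200/9 = 3.10556e-05
  stratum Medium: (450/1070)²·(1 − 14/450)·0.857·0.143/13 = 0.00161549
  stratum Large: (570/1070)²·(1 − 87/570)·0.701·0.299/86 = 0.000586064
V̂(p̂_st) = 0.00223261; SE = √V̂ = 0.0472505

p̂_st ≈ 0.7712, SE ≈ 0.0473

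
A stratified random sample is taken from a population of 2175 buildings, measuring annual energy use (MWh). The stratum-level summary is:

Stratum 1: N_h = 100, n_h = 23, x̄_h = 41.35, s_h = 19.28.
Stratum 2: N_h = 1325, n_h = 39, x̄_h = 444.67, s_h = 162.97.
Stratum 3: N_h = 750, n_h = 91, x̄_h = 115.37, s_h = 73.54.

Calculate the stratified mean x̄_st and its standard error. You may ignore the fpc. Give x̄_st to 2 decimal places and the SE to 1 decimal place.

x̄_st = Σ W_h x̄_h = (100·41.35 + 1325·444.67 + 750·115.37)/2175 = 312.57483
V̂(x̄_st) = Σ W_h² s_h²/n_h, with W_h = N_h/N and N = 2175:
  stratum 1: (100/2175)²·19.28²/23 = 0.0341639
  stratum 2: (1325/2175)²·162.97²/39 = 252.734
  stratum 3: (750/2175)²·73.54²/91 = 7.06659
V̂(x̄_st) = 259.835
SE(x̄_st) = √259.835 = 16.1194

x̄_st ≈ 312.57, SE ≈ 16.1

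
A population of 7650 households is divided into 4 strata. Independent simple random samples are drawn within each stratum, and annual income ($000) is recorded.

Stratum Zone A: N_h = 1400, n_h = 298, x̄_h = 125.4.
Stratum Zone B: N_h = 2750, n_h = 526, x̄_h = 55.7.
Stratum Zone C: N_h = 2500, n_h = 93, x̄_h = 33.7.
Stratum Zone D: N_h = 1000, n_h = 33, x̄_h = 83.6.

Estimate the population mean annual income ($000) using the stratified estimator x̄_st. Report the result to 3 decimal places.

N = Σ N_h = 7650. Stratum weights W_h = N_h/N.
x̄_st = (1400·125.4 + 2750·55.7 + 2500·33.7 + 1000·83.6) / 7650 = 64.91307

x̄_st ≈ 64.913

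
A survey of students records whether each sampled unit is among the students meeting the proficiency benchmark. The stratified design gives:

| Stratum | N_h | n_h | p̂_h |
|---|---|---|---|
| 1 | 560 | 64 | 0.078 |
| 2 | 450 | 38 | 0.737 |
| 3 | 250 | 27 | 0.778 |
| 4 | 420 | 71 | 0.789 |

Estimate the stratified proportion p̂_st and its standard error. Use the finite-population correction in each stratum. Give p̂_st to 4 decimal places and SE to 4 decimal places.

p̂_st ≈ 0.5364, SE ≈ 0.0267

N = 1680; stratum weights W_h = N_h/N.
p̂_st = Σ W_h p̂_h = (560·0.078 + 450·0.737 + 250·0.778 + 420·0.789)/1680 = 0.53643
V̂(p̂_st) = Σ W_h² (1 − n_h/N_h) p̂_h(1−p̂_h)/(n_h−1):
  stratum 1: (560/1680)²·(1 − 64/560)·0.078·0.922/63 = 0.00011234
  stratum 2: (450/1680)²·(1 − 38/450)·0.737·0.263/37 = 0.000344122
  stratum 3: (250/1680)²·(1 − 27/250)·0.778·0.222/26 = 0.000131216
  stratum 4: (420/1680)²·(1 − 71/420)·0.789·0.211/70 = 0.000123514
V̂(p̂_st) = 0.000711193; SE = √V̂ = 0.0266682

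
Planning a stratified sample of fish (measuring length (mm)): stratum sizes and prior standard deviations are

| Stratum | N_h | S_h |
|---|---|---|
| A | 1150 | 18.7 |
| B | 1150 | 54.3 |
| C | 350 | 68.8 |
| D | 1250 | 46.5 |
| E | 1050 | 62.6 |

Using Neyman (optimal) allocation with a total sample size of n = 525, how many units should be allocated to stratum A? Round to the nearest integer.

Neyman allocation: n_h = n · N_h S_h / Σ N_i S_i, with n = 525.
  stratum A: N_h·S_h = 1150·18.7 = 21505.00
  stratum B: N_h·S_h = 1150·54.3 = 62445.00
  stratum C: N_h·S_h = 350·68.8 = 24080.00
  stratum D: N_h·S_h = 1250·46.5 = 58125.00
  stratum E: N_h·S_h = 1050·62.6 = 65730.00
Σ N_h S_h = 231885.00
n for stratum A = 525·21505.00/231885.00 = 48.688 → 49

49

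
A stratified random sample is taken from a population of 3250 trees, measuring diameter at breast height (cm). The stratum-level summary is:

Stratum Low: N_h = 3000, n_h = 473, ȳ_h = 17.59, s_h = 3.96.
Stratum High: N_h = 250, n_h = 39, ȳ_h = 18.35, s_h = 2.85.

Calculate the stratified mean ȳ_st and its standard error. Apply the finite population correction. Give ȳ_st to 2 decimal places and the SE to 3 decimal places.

ȳ_st ≈ 17.65, SE ≈ 0.158

ȳ_st = Σ W_h ȳ_h = (3000·17.59 + 250·18.35)/3250 = 17.64846
V̂(ȳ_st) = Σ W_h² (1 − n_h/N_h) s_h²/n_h, with W_h = N_h/N and N = 3250:
  stratum Low: (3000/3250)²·(1 − 473/3000)·3.96²/473 = 0.0237952
  stratum High: (250/3250)²·(1 − 39/250)·2.85²/39 = 0.00104011
V̂(ȳ_st) = 0.0248353
SE(ȳ_st) = √0.0248353 = 0.157592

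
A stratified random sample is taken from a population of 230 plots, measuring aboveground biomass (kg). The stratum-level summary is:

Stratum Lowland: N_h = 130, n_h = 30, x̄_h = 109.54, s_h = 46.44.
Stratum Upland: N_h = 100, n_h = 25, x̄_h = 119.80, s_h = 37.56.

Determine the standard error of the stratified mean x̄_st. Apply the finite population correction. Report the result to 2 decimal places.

SE(x̄_st) ≈ 5.07

V̂(x̄_st) = Σ W_h² (1 − n_h/N_h) s_h²/n_h, with W_h = N_h/N and N = 230:
  stratum Lowland: (130/230)²·(1 − 30/130)·46.44²/30 = 17.6665
  stratum Upland: (100/230)²·(1 − 25/100)·37.56²/25 = 8.00049
V̂(x̄_st) = 25.667
SE(x̄_st) = √25.667 = 5.06626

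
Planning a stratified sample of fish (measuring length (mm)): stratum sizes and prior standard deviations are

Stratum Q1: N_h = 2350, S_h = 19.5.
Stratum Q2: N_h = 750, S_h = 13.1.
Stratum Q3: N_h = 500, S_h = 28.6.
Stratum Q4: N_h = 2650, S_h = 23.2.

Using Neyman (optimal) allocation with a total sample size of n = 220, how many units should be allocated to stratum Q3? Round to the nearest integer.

Neyman allocation: n_h = n · N_h S_h / Σ N_i S_i, with n = 220.
  stratum Q1: N_h·S_h = 2350·19.5 = 45825.00
  stratum Q2: N_h·S_h = 750·13.1 = 9825.00
  stratum Q3: N_h·S_h = 500·28.6 = 14300.00
  stratum Q4: N_h·S_h = 2650·23.2 = 61480.00
Σ N_h S_h = 131430.00
n for stratum Q3 = 220·14300.00/131430.00 = 23.937 → 24

24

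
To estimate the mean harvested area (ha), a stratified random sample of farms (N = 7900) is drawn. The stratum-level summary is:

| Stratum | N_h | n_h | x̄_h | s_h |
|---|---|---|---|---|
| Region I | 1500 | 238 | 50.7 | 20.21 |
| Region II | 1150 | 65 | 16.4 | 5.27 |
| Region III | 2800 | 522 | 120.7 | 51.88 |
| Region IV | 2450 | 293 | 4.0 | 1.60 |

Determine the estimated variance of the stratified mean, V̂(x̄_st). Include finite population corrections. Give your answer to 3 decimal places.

V̂(x̄_st) = Σ W_h² (1 − n_h/N_h) s_h²/n_h, with W_h = N_h/N and N = 7900:
  stratum Region I: (1500/7900)²·(1 − 238/1500)·20.21²/238 = 0.0520538
  stratum Region II: (1150/7900)²·(1 − 65/1150)·5.27²/65 = 0.00854243
  stratum Region III: (2800/7900)²·(1 − 522/2800)·51.88²/522 = 0.526971
  stratum Region IV: (2450/7900)²·(1 − 293/2450)·1.60²/293 = 0.000739834
V̂(x̄_st) = 0.588307

V̂(x̄_st) ≈ 0.588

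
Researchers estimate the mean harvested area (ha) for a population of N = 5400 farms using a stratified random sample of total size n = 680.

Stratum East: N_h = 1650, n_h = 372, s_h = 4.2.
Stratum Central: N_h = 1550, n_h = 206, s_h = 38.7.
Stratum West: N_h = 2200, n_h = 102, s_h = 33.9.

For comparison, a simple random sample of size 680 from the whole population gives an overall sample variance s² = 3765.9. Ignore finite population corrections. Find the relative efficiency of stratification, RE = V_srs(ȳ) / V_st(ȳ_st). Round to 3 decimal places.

RE ≈ 2.239

V̂(ȳ_st) = Σ W_h² s_h²/n_h, with W_h = N_h/N and N = 5400:
  stratum East: (1650/5400)²·4.2²/372 = 0.00442727
  stratum Central: (1550/5400)²·38.7²/206 = 0.599005
  stratum West: (2200/5400)²·33.9²/102 = 1.87007
V_st = 2.4735
V_srs = s²/n = 3765.9/680 = 5.53809
Relative efficiency = V_srs / V_st = 5.53809/2.4735 = 2.2390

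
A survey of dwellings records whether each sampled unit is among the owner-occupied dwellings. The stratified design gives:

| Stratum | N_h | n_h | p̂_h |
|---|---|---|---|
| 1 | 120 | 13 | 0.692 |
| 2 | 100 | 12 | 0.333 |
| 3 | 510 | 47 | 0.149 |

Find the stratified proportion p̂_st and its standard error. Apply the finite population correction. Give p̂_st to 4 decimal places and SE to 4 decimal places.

N = 730; stratum weights W_h = N_h/N.
p̂_st = Σ W_h p̂_h = (120·0.692 + 100·0.333 + 510·0.149)/730 = 0.26347
V̂(p̂_st) = Σ W_h² (1 − n_h/N_h) p̂_h(1−p̂_h)/(n_h−1):
  stratum 1: (120/730)²·(1 − 13/120)·0.692·0.308/12 = 0.000427952
  stratum 2: (100/730)²·(1 − 12/100)·0.333·0.667/11 = 0.000333437
  stratum 3: (510/730)²·(1 − 47/510)·0.149·0.851/46 = 0.00122142
V̂(p̂_st) = 0.0019828; SE = √V̂ = 0.0445287

p̂_st ≈ 0.2635, SE ≈ 0.0445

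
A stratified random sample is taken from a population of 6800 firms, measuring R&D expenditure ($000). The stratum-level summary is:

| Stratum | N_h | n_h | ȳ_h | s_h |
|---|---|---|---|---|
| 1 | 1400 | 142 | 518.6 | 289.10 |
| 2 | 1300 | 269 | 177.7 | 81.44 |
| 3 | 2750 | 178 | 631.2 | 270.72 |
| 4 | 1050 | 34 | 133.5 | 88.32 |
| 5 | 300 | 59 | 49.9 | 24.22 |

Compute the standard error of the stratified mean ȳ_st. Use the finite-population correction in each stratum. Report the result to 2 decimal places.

SE(ȳ_st) ≈ 9.56

V̂(ȳ_st) = Σ W_h² (1 − n_h/N_h) s_h²/n_h, with W_h = N_h/N and N = 6800:
  stratum 1: (1400/6800)²·(1 − 142/1400)·289.10²/142 = 22.4181
  stratum 2: (1300/6800)²·(1 − 269/1300)·81.44²/269 = 0.714673
  stratum 3: (2750/6800)²·(1 − 178/2750)·270.72²/178 = 62.9806
  stratum 4: (1050/6800)²·(1 − 34/1050)·88.32²/34 = 5.29303
  stratum 5: (300/6800)²·(1 − 59/300)·24.22²/59 = 0.0155459
V̂(ȳ_st) = 91.4219
SE(ȳ_st) = √91.4219 = 9.56148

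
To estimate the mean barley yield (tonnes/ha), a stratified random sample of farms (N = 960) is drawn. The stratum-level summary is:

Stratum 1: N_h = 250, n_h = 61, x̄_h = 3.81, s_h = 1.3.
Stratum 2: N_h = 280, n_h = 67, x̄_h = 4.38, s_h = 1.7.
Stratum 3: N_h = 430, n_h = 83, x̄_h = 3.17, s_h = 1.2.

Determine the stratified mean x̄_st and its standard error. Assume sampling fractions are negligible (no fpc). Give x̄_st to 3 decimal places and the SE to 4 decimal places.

x̄_st = Σ W_h x̄_h = (250·3.81 + 280·4.38 + 430·3.17)/960 = 3.68958
V̂(x̄_st) = Σ W_h² s_h²/n_h, with W_h = N_h/N and N = 960:
  stratum 1: (250/960)²·1.3²/61 = 0.00187886
  stratum 2: (280/960)²·1.7²/67 = 0.00366941
  stratum 3: (430/960)²·1.2²/83 = 0.0034808
V̂(x̄_st) = 0.00902907
SE(x̄_st) = √0.00902907 = 0.0950214

x̄_st ≈ 3.690, SE ≈ 0.0950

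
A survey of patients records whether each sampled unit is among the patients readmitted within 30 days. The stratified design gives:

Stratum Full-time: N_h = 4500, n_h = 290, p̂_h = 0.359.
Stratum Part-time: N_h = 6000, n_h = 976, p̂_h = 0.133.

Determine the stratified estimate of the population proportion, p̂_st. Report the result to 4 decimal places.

p̂_st ≈ 0.2299

N = 10500; stratum weights W_h = N_h/N.
p̂_st = Σ W_h p̂_h = (4500·0.359 + 6000·0.133)/10500 = 0.22986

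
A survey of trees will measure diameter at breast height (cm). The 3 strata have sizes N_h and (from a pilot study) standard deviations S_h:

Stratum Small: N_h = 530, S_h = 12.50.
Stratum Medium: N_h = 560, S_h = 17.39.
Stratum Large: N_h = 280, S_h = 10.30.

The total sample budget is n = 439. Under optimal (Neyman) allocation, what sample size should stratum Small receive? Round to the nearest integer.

Neyman allocation: n_h = n · N_h S_h / Σ N_i S_i, with n = 439.
  stratum Small: N_h·S_h = 530·12.50 = 6625.00
  stratum Medium: N_h·S_h = 560·17.39 = 9738.40
  stratum Large: N_h·S_h = 280·10.30 = 2884.00
Σ N_h S_h = 19247.40
n for stratum Small = 439·6625.00/19247.40 = 151.105 → 151

151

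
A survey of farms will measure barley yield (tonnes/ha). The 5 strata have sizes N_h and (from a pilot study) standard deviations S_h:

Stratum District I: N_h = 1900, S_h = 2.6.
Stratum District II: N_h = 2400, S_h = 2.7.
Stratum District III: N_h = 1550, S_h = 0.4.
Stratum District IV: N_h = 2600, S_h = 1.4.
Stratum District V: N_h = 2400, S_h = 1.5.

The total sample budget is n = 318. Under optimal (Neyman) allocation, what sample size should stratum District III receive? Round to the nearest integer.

Neyman allocation: n_h = n · N_h S_h / Σ N_i S_i, with n = 318.
  stratum District I: N_h·S_h = 1900·2.6 = 4940.00
  stratum District II: N_h·S_h = 2400·2.7 = 6480.00
  stratum District III: N_h·S_h = 1550·0.4 = 620.00
  stratum District IV: N_h·S_h = 2600·1.4 = 3640.00
  stratum District V: N_h·S_h = 2400·1.5 = 3600.00
Σ N_h S_h = 19280.00
n for stratum District III = 318·620.00/19280.00 = 10.226 → 10

10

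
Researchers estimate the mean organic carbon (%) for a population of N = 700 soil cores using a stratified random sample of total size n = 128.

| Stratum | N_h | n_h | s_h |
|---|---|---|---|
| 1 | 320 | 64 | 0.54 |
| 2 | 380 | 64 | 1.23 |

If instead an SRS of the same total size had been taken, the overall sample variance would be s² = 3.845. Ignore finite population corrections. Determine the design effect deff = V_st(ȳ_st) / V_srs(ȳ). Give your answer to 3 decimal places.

V̂(ȳ_st) = Σ W_h² s_h²/n_h, with W_h = N_h/N and N = 700:
  stratum 1: (320/700)²·0.54²/64 = 0.000952163
  stratum 2: (380/700)²·1.23²/64 = 0.00696629
V_st = 0.00791845
V_srs = s²/n = 3.845/128 = 0.0300391
deff = V_st / V_srs = 0.00791845/0.0300391 = 0.2636

deff ≈ 0.264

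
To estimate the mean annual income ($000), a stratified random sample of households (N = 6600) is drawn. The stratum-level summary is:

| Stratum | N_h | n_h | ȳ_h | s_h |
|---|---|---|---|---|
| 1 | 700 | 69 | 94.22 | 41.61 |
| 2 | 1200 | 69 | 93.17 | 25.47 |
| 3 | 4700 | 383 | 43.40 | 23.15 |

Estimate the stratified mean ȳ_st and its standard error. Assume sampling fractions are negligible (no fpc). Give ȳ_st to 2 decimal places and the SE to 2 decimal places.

ȳ_st ≈ 57.84, SE ≈ 1.14

ȳ_st = Σ W_h ȳ_h = (700·94.22 + 1200·93.17 + 4700·43.40)/6600 = 57.83909
V̂(ȳ_st) = Σ W_h² s_h²/n_h, with W_h = N_h/N and N = 6600:
  stratum 1: (700/6600)²·41.61²/69 = 0.282263
  stratum 2: (1200/6600)²·25.47²/69 = 0.310802
  stratum 3: (4700/6600)²·23.15²/383 = 0.709596
V̂(ȳ_st) = 1.30266
SE(ȳ_st) = √1.30266 = 1.14134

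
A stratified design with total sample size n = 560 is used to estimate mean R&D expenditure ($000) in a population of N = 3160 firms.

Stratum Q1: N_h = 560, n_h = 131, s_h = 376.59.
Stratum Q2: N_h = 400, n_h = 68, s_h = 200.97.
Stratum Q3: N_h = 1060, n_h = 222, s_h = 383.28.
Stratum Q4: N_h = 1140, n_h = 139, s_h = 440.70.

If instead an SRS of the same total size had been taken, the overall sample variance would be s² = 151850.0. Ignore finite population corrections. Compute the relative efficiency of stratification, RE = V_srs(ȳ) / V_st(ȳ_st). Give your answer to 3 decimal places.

V̂(ȳ_st) = Σ W_h² s_h²/n_h, with W_h = N_h/N and N = 3160:
  stratum Q1: (560/3160)²·376.59²/131 = 33.9992
  stratum Q2: (400/3160)²·200.97²/68 = 9.51698
  stratum Q3: (1060/3160)²·383.28²/222 = 74.4589
  stratum Q4: (1140/3160)²·440.70²/139 = 181.847
V_st = 299.822
V_srs = s²/n = 151850.0/560 = 271.161
Relative efficiency = V_srs / V_st = 271.161/299.822 = 0.9044

RE ≈ 0.904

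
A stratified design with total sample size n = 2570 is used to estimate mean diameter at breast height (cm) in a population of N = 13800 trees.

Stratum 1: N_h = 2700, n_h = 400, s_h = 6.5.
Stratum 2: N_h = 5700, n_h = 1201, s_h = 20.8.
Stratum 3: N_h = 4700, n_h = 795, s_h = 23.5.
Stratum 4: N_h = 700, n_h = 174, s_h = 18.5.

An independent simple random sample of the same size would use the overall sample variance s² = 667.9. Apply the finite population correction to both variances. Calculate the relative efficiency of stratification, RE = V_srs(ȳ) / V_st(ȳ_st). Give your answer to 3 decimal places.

RE ≈ 1.724

V̂(ȳ_st) = Σ W_h² (1 − n_h/N_h) s_h²/n_h, with W_h = N_h/N and N = 13800:
  stratum 1: (2700/13800)²·(1 − 400/2700)·6.5²/400 = 0.00344429
  stratum 2: (5700/13800)²·(1 − 1201/5700)·20.8²/1201 = 0.0485083
  stratum 3: (4700/13800)²·(1 − 795/4700)·23.5²/795 = 0.0669467
  stratum 4: (700/13800)²·(1 − 174/700)·18.5²/174 = 0.00380294
V_st = 0.122702
V_srs = (1 − 2570/13800)·667.9/2570 = 0.211485
Relative efficiency = V_srs / V_st = 0.211485/0.122702 = 1.7236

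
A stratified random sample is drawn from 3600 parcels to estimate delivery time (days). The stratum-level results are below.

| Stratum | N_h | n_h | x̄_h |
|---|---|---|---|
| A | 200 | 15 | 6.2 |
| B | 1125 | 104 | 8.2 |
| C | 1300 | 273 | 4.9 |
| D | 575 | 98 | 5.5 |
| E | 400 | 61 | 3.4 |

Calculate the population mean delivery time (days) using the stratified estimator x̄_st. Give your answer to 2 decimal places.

N = Σ N_h = 3600. Stratum weights W_h = N_h/N.
x̄_st = (200·6.2 + 1125·8.2 + 1300·4.9 + 575·5.5 + 400·3.4) / 3600 = 5.9326

x̄_st ≈ 5.93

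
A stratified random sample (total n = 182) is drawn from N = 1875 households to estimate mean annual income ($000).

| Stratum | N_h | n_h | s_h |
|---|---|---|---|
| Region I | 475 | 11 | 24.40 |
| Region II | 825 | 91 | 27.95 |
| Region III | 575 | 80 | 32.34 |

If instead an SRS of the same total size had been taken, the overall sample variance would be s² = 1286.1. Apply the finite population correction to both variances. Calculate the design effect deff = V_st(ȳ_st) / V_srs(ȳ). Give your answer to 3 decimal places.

deff ≈ 0.929

V̂(ȳ_st) = Σ W_h² (1 − n_h/N_h) s_h²/n_h, with W_h = N_h/N and N = 1875:
  stratum Region I: (475/1875)²·(1 − 11/475)·24.40²/11 = 3.39309
  stratum Region II: (825/1875)²·(1 − 91/825)·27.95²/91 = 1.47866
  stratum Region III: (575/1875)²·(1 − 80/575)·32.34²/80 = 1.05843
V_st = 5.93019
V_srs = (1 − 182/1875)·1286.1/182 = 6.38056
deff = V_st / V_srs = 5.93019/6.38056 = 0.9294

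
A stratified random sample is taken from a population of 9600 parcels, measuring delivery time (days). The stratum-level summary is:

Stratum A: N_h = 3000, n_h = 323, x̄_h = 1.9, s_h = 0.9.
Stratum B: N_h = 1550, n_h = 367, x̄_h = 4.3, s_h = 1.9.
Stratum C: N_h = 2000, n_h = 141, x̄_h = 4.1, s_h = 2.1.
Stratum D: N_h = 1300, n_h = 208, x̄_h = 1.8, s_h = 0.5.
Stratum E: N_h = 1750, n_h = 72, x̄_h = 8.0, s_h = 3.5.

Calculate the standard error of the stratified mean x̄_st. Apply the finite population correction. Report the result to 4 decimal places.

SE(x̄_st) ≈ 0.0844

V̂(x̄_st) = Σ W_h² (1 − n_h/N_h) s_h²/n_h, with W_h = N_h/N and N = 9600:
  stratum A: (3000/9600)²·(1 − 323/3000)·0.9²/323 = 0.000218529
  stratum B: (1550/9600)²·(1 − 367/1550)·1.9²/367 = 0.000195711
  stratum C: (2000/9600)²·(1 − 141/2000)·2.1²/141 = 0.00126179
  stratum D: (1300/9600)²·(1 − 208/1300)·0.5²/208 = 1.8514e-05
  stratum E: (1750/9600)²·(1 − 72/1750)·3.5²/72 = 0.00542115
V̂(x̄_st) = 0.00711569
SE(x̄_st) = √0.00711569 = 0.0843545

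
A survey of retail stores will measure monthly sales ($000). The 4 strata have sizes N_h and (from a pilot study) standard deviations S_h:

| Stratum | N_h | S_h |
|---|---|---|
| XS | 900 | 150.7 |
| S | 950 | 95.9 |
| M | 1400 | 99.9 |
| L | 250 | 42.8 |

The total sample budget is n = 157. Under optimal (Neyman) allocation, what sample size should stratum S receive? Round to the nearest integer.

38

Neyman allocation: n_h = n · N_h S_h / Σ N_i S_i, with n = 157.
  stratum XS: N_h·S_h = 900·150.7 = 135630.00
  stratum S: N_h·S_h = 950·95.9 = 91105.00
  stratum M: N_h·S_h = 1400·99.9 = 139860.00
  stratum L: N_h·S_h = 250·42.8 = 10700.00
Σ N_h S_h = 377295.00
n for stratum S = 157·91105.00/377295.00 = 37.911 → 38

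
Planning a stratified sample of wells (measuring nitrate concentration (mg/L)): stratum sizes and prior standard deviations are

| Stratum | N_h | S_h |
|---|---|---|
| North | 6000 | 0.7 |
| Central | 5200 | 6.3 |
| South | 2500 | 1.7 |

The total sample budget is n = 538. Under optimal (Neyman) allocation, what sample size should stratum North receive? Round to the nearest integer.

55

Neyman allocation: n_h = n · N_h S_h / Σ N_i S_i, with n = 538.
  stratum North: N_h·S_h = 6000·0.7 = 4200.00
  stratum Central: N_h·S_h = 5200·6.3 = 32760.00
  stratum South: N_h·S_h = 2500·1.7 = 4250.00
Σ N_h S_h = 41210.00
n for stratum North = 538·4200.00/41210.00 = 54.831 → 55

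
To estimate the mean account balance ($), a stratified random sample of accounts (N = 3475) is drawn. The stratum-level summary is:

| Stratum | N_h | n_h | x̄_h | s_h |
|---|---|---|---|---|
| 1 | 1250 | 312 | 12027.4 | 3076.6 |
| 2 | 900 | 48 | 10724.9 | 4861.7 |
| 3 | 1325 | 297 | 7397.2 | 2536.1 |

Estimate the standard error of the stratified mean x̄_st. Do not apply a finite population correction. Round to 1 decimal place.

V̂(x̄_st) = Σ W_h² s_h²/n_h, with W_h = N_h/N and N = 3475:
  stratum 1: (1250/3475)²·3076.6²/312 = 3925.53
  stratum 2: (900/3475)²·4861.7²/48 = 33030.1
  stratum 3: (1325/3475)²·2536.1²/297 = 3148.46
V̂(x̄_st) = 40104.1
SE(x̄_st) = √40104.1 = 200.26

SE(x̄_st) ≈ 200.3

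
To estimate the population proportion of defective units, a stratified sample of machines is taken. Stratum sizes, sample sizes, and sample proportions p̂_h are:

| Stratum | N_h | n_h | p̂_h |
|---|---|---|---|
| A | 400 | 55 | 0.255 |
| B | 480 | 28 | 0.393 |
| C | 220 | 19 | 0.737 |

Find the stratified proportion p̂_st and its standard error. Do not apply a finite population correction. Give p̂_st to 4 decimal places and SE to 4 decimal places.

p̂_st ≈ 0.4116, SE ≈ 0.0508

N = 1100; stratum weights W_h = N_h/N.
p̂_st = Σ W_h p̂_h = (400·0.255 + 480·0.393 + 220·0.737)/1100 = 0.41162
V̂(p̂_st) = Σ W_h² p̂_h(1−p̂_h)/(n_h−1):
  stratum A: (400/1100)²·0.255·0.745/54 = 0.000465197
  stratum B: (480/1100)²·0.393·0.607/27 = 0.00168234
  stratum C: (220/1100)²·0.737·0.263/18 = 0.000430736
V̂(p̂_st) = 0.00257828; SE = √V̂ = 0.0507767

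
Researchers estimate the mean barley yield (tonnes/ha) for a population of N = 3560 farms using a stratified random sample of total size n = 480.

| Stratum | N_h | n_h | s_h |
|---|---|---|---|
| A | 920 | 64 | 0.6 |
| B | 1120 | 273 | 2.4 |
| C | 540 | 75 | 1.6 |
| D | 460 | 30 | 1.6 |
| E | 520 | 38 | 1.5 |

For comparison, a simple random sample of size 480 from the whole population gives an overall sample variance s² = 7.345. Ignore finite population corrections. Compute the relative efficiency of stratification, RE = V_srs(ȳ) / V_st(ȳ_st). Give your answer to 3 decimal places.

V̂(ȳ_st) = Σ W_h² s_h²/n_h, with W_h = N_h/N and N = 3560:
  stratum A: (920/3560)²·0.6²/64 = 0.000375663
  stratum B: (1120/3560)²·2.4²/273 = 0.00208831
  stratum C: (540/3560)²·1.6²/75 = 0.000785355
  stratum D: (460/3560)²·1.6²/30 = 0.00142474
  stratum E: (520/3560)²·1.5²/38 = 0.0012633
V_st = 0.00593737
V_srs = s²/n = 7.345/480 = 0.0153021
Relative efficiency = V_srs / V_st = 0.0153021/0.00593737 = 2.5773

RE ≈ 2.577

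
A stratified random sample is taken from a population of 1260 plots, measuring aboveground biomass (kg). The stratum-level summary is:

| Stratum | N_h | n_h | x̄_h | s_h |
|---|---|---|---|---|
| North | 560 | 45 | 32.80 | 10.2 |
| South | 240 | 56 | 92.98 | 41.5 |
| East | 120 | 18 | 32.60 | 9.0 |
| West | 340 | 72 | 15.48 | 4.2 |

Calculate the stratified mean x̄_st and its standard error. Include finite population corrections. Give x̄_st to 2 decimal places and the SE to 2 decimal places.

x̄_st ≈ 39.57, SE ≈ 1.15

x̄_st = Σ W_h x̄_h = (560·32.80 + 240·92.98 + 120·32.60 + 340·15.48)/1260 = 39.57016
V̂(x̄_st) = Σ W_h² (1 − n_h/N_h) s_h²/n_h, with W_h = N_h/N and N = 1260:
  stratum North: (560/1260)²·(1 − 45/560)·10.2²/45 = 0.419993
  stratum South: (240/1260)²·(1 − 56/240)·41.5²/56 = 0.855453
  stratum East: (120/1260)²·(1 − 18/120)·9.0²/18 = 0.0346939
  stratum West: (340/1260)²·(1 − 72/340)·4.2²/72 = 0.0140617
V̂(x̄_st) = 1.3242
SE(x̄_st) = √1.3242 = 1.15074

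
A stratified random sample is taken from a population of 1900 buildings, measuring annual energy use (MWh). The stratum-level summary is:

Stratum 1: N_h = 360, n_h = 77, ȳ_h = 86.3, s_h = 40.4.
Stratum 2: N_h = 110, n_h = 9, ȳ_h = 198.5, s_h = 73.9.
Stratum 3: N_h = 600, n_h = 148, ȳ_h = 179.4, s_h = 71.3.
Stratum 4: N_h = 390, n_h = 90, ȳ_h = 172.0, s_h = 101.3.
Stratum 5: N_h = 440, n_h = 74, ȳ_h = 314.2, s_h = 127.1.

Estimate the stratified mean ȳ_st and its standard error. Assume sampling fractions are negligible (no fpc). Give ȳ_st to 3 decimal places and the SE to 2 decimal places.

ȳ_st = Σ W_h ȳ_h = (360·86.3 + 110·198.5 + 600·179.4 + 390·172.0 + 440·314.2)/1900 = 192.56368
V̂(ȳ_st) = Σ W_h² s_h²/n_h, with W_h = N_h/N and N = 1900:
  stratum 1: (360/1900)²·40.4²/77 = 0.760974
  stratum 2: (110/1900)²·73.9²/9 = 2.03388
  stratum 3: (600/1900)²·71.3²/148 = 3.42541
  stratum 4: (390/1900)²·101.3²/90 = 4.80395
  stratum 5: (440/1900)²·127.1²/74 = 11.7073
V̂(ȳ_st) = 22.7315
SE(ȳ_st) = √22.7315 = 4.76776

ȳ_st ≈ 192.564, SE ≈ 4.77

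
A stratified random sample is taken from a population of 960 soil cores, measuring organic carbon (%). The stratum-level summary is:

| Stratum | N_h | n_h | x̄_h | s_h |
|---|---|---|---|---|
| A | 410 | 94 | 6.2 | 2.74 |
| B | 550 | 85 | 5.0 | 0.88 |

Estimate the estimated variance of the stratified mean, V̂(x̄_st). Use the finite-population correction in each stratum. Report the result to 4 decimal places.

V̂(x̄_st) = Σ W_h² (1 − n_h/N_h) s_h²/n_h, with W_h = N_h/N and N = 960:
  stratum A: (410/960)²·(1 − 94/410)·2.74²/94 = 0.011228
  stratum B: (550/960)²·(1 − 85/550)·0.88²/85 = 0.00252825
V̂(x̄_st) = 0.0137562

V̂(x̄_st) ≈ 0.0138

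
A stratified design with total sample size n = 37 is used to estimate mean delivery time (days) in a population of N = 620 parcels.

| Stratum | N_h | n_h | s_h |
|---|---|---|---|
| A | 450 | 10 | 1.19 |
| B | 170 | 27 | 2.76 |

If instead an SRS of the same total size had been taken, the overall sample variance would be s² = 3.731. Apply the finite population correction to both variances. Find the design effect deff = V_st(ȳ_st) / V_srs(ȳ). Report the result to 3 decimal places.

V̂(ȳ_st) = Σ W_h² (1 − n_h/N_h) s_h²/n_h, with W_h = N_h/N and N = 620:
  stratum A: (450/620)²·(1 − 10/450)·1.19²/10 = 0.0729417
  stratum B: (170/620)²·(1 − 27/170)·2.76²/27 = 0.0178425
V_st = 0.0907842
V_srs = (1 − 37/620)·3.731/37 = 0.0948201
deff = V_st / V_srs = 0.0907842/0.0948201 = 0.9574

deff ≈ 0.957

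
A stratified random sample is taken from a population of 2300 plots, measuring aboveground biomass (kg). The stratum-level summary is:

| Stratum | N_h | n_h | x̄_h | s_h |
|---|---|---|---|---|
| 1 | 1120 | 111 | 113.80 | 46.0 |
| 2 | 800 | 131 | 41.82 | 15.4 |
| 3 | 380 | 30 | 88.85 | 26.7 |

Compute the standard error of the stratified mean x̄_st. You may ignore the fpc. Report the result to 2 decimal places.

SE(x̄_st) ≈ 2.32

V̂(x̄_st) = Σ W_h² s_h²/n_h, with W_h = N_h/N and N = 2300:
  stratum 1: (1120/2300)²·46.0²/111 = 4.52036
  stratum 2: (800/2300)²·15.4²/131 = 0.219025
  stratum 3: (380/2300)²·26.7²/30 = 0.648654
V̂(x̄_st) = 5.38804
SE(x̄_st) = √5.38804 = 2.32122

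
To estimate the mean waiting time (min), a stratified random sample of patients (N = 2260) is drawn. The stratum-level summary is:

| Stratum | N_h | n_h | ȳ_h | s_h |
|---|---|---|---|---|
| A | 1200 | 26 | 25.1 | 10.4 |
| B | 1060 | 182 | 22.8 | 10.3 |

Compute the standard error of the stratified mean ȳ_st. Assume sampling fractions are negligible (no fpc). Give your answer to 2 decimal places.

V̂(ȳ_st) = Σ W_h² s_h²/n_h, with W_h = N_h/N and N = 2260:
  stratum A: (1200/2260)²·10.4²/26 = 1.17284
  stratum B: (1060/2260)²·10.3²/182 = 0.128232
V̂(ȳ_st) = 1.30107
SE(ȳ_st) = √1.30107 = 1.14065

SE(ȳ_st) ≈ 1.14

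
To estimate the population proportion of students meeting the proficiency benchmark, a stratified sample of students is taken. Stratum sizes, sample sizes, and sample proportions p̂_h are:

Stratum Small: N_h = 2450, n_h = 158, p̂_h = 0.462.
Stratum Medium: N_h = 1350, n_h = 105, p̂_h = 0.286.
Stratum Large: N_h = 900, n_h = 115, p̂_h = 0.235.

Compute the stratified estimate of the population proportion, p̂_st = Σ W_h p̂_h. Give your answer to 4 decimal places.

N = 4700; stratum weights W_h = N_h/N.
p̂_st = Σ W_h p̂_h = (2450·0.462 + 1350·0.286 + 900·0.235)/4700 = 0.36798

p̂_st ≈ 0.3680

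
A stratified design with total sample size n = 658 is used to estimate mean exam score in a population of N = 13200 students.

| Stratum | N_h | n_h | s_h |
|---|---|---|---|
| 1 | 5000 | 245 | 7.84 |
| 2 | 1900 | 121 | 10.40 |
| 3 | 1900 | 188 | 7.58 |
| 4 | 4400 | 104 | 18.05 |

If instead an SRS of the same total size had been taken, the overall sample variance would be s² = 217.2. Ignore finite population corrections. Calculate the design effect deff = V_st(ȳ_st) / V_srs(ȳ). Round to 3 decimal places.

deff ≈ 1.239

V̂(ȳ_st) = Σ W_h² s_h²/n_h, with W_h = N_h/N and N = 13200:
  stratum 1: (5000/13200)²·7.84²/245 = 0.0359963
  stratum 2: (1900/13200)²·10.40²/121 = 0.01852
  stratum 3: (1900/13200)²·7.58²/188 = 0.00633199
  stratum 4: (4400/13200)²·18.05²/104 = 0.34808
V_st = 0.408928
V_srs = s²/n = 217.2/658 = 0.330091
deff = V_st / V_srs = 0.408928/0.330091 = 1.2388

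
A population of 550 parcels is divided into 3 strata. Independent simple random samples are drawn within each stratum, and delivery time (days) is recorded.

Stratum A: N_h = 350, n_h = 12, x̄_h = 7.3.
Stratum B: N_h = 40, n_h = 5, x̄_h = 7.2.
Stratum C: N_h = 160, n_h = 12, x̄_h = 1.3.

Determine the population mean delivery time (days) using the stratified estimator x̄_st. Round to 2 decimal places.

x̄_st ≈ 5.55

N = Σ N_h = 550. Stratum weights W_h = N_h/N.
x̄_st = (350·7.3 + 40·7.2 + 160·1.3) / 550 = 5.5473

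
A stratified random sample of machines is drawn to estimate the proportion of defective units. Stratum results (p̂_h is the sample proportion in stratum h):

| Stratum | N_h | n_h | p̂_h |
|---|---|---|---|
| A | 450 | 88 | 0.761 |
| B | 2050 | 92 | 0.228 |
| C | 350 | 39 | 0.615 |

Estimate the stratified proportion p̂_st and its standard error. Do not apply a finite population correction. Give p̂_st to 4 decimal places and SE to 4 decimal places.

N = 2850; stratum weights W_h = N_h/N.
p̂_st = Σ W_h p̂_h = (450·0.761 + 2050·0.228 + 350·0.615)/2850 = 0.35968
V̂(p̂_st) = Σ W_h² p̂_h(1−p̂_h)/(n_h−1):
  stratum A: (450/2850)²·0.761·0.239/87 = 5.21193e-05
  stratum B: (2050/2850)²·0.228·0.772/91 = 0.00100076
  stratum C: (350/2850)²·0.615·0.385/38 = 9.3972e-05
V̂(p̂_st) = 0.00114685; SE = √V̂ = 0.0338652

p̂_st ≈ 0.3597, SE ≈ 0.0339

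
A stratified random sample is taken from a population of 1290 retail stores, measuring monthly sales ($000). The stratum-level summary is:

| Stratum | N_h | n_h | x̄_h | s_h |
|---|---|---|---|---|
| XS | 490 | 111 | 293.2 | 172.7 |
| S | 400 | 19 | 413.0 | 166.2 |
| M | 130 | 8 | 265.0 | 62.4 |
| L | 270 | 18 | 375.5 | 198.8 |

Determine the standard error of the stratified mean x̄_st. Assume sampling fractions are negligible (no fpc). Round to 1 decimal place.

V̂(x̄_st) = Σ W_h² s_h²/n_h, with W_h = N_h/N and N = 1290:
  stratum XS: (490/1290)²·172.7²/111 = 38.7681
  stratum S: (400/1290)²·166.2²/19 = 139.781
  stratum M: (130/1290)²·62.4²/8 = 4.94295
  stratum L: (270/1290)²·198.8²/18 = 96.1852
V̂(x̄_st) = 279.678
SE(x̄_st) = √279.678 = 16.7236

SE(x̄_st) ≈ 16.7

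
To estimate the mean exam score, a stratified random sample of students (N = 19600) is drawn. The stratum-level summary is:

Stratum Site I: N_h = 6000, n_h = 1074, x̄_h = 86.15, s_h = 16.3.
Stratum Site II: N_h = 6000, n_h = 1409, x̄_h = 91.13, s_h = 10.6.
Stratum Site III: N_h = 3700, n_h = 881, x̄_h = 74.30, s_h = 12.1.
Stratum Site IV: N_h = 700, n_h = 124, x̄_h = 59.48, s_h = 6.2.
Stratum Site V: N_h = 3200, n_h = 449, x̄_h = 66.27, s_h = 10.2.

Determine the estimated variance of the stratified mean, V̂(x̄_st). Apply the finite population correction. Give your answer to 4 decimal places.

V̂(x̄_st) = Σ W_h² (1 − n_h/N_h) s_h²/n_h, with W_h = N_h/N and N = 19600:
  stratum Site I: (6000/19600)²·(1 − 1074/6000)·16.3²/1074 = 0.0190329
  stratum Site II: (6000/19600)²·(1 − 1409/6000)·10.6²/1409 = 0.00571804
  stratum Site III: (3700/19600)²·(1 − 881/3700)·12.1²/881 = 0.00451211
  stratum Site IV: (700/19600)²·(1 − 124/700)·6.2²/124 = 0.000325364
  stratum Site V: (3200/19600)²·(1 − 449/3200)·10.2²/449 = 0.00530985
V̂(x̄_st) = 0.0348982

V̂(x̄_st) ≈ 0.0349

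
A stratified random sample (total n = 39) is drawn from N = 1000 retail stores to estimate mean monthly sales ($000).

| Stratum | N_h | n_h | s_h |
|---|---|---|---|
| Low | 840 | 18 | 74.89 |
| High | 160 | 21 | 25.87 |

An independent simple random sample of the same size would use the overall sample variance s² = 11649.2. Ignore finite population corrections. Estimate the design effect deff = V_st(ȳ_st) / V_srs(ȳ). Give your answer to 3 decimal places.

V̂(ȳ_st) = Σ W_h² s_h²/n_h, with W_h = N_h/N and N = 1000:
  stratum Low: (840/1000)²·74.89²/18 = 219.854
  stratum High: (160/1000)²·25.87²/21 = 0.815856
V_st = 220.67
V_srs = s²/n = 11649.2/39 = 298.697
deff = V_st / V_srs = 220.67/298.697 = 0.7388

deff ≈ 0.739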